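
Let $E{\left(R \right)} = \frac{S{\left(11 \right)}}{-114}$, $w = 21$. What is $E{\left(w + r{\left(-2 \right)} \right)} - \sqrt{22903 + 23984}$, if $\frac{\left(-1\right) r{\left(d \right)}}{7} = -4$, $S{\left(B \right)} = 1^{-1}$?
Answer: $- \frac{1}{114} - \sqrt{46887} \approx -216.54$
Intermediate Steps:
$S{\left(B \right)} = 1$
$r{\left(d \right)} = 28$ ($r{\left(d \right)} = \left(-7\right) \left(-4\right) = 28$)
$E{\left(R \right)} = - \frac{1}{114}$ ($E{\left(R \right)} = 1 \frac{1}{-114} = 1 \left(- \frac{1}{114}\right) = - \frac{1}{114}$)
$E{\left(w + r{\left(-2 \right)} \right)} - \sqrt{22903 + 23984} = - \frac{1}{114} - \sqrt{22903 + 23984} = - \frac{1}{114} - \sqrt{46887}$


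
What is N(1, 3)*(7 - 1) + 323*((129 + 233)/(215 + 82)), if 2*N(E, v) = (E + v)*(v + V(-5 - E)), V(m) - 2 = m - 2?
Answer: 106234/297 ≈ 357.69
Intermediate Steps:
V(m) = m (V(m) = 2 + (m - 2) = 2 + (-2 + m) = m)
N(E, v) = (E + v)*(-5 + v - E)/2 (N(E, v) = ((E + v)*(v + (-5 - E)))/2 = ((E + v)*(-5 + v - E))/2 = (E + v)*(-5 + v - E)/2)
N(1, 3)*(7 - 1) + 323*((129 + 233)/(215 + 82)) = ((½)*3² - 5/2*1 - 5/2*3 - ½*1²)*(7 - 1) + 323*((129 + 233)/(215 + 82)) = ((½)*9 - 5/2 - 15/2 - ½*1)*6 + 323*(362/297) = (9/2 - 5/2 - 15/2 - ½)*6 + 323*(362*(1/297)) = -6*6 + 323*(362/297) = -36 + 116926/297 = 106234/297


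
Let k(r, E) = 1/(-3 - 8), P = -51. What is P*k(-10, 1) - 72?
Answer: -741/11 ≈ -67.364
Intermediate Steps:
k(r, E) = -1/11 (k(r, E) = 1/(-11) = -1/11)
P*k(-10, 1) - 72 = -51*(-1/11) - 72 = 51/11 - 72 = -741/11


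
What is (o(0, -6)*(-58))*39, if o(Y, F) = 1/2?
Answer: -1131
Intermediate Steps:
o(Y, F) = ½
(o(0, -6)*(-58))*39 = ((½)*(-58))*39 = -29*39 = -1131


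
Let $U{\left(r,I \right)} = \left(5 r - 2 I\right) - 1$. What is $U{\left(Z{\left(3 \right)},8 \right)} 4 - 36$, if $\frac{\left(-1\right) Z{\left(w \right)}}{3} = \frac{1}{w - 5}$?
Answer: $-74$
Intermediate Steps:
$Z{\left(w \right)} = - \frac{3}{-5 + w}$ ($Z{\left(w \right)} = - \frac{3}{w - 5} = - \frac{3}{-5 + w}$)
$U{\left(r,I \right)} = -1 - 2 I + 5 r$ ($U{\left(r,I \right)} = \left(- 2 I + 5 r\right) - 1 = -1 - 2 I + 5 r$)
$U{\left(Z{\left(3 \right)},8 \right)} 4 - 36 = \left(-1 - 16 + 5 \left(- \frac{3}{-5 + 3}\right)\right) 4 - 36 = \left(-1 - 16 + 5 \left(- \frac{3}{-2}\right)\right) 4 - 36 = \left(-1 - 16 + 5 \left(\left(-3\right) \left(- \frac{1}{2}\right)\right)\right) 4 - 36 = \left(-1 - 16 + 5 \cdot \frac{3}{2}\right) 4 - 36 = \left(-1 - 16 + \frac{15}{2}\right) 4 - 36 = \left(- \frac{19}{2}\right) 4 - 36 = -38 - 36 = -74$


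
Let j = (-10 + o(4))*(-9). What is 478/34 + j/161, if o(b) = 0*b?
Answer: 40009/2737 ≈ 14.618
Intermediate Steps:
o(b) = 0
j = 90 (j = (-10 + 0)*(-9) = -10*(-9) = 90)
478/34 + j/161 = 478/34 + 90/161 = 478*(1/34) + 90*(1/161) = 239/17 + 90/161 = 40009/2737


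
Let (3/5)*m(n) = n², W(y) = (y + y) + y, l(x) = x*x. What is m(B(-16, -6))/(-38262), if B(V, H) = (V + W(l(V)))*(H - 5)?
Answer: -171064960/57393 ≈ -2980.6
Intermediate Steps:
l(x) = x²
W(y) = 3*y (W(y) = 2*y + y = 3*y)
B(V, H) = (-5 + H)*(V + 3*V²) (B(V, H) = (V + 3*V²)*(H - 5) = (V + 3*V²)*(-5 + H) = (-5 + H)*(V + 3*V²))
m(n) = 5*n²/3
m(B(-16, -6))/(-38262) = (5*(-16*(-5 - 6 - 15*(-16) + 3*(-6)*(-16)))²/3)/(-38262) = (5*(-16*(-5 - 6 + 240 + 288))²/3)*(-1/38262) = (5*(-16*517)²/3)*(-1/38262) = ((5/3)*(-8272)²)*(-1/38262) = ((5/3)*68425984)*(-1/38262) = (342129920/3)*(-1/38262) = -171064960/57393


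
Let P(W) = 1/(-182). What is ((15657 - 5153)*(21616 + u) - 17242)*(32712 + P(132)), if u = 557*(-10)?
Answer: 71668356977299/13 ≈ 5.5130e+12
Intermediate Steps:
u = -5570
P(W) = -1/182
((15657 - 5153)*(21616 + u) - 17242)*(32712 + P(132)) = ((15657 - 5153)*(21616 - 5570) - 17242)*(32712 - 1/182) = (10504*16046 - 17242)*(5953583/182) = (168547184 - 17242)*(5953583/182) = 168529942*(5953583/182) = 71668356977299/13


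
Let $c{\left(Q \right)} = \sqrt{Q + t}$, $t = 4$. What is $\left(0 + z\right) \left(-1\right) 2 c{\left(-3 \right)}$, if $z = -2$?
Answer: $4$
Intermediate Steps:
$c{\left(Q \right)} = \sqrt{4 + Q}$ ($c{\left(Q \right)} = \sqrt{Q + 4} = \sqrt{4 + Q}$)
$\left(0 + z\right) \left(-1\right) 2 c{\left(-3 \right)} = \left(0 - 2\right) \left(-1\right) 2 \sqrt{4 - 3} = \left(-2\right) \left(-1\right) 2 \sqrt{1} = 2 \cdot 2 \cdot 1 = 4 \cdot 1 = 4$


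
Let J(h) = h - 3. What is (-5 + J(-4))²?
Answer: 144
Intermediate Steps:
J(h) = -3 + h
(-5 + J(-4))² = (-5 + (-3 - 4))² = (-5 - 7)² = (-12)² = 144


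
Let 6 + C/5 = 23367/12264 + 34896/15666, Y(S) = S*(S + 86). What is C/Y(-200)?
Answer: -406729/993313920 ≈ -0.00040947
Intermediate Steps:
Y(S) = S*(86 + S)
C = -2033645/217832 (C = -30 + 5*(23367/12264 + 34896/15666) = -30 + 5*(23367*(1/12264) + 34896*(1/15666)) = -30 + 5*(7789/4088 + 5816/2611) = -30 + 5*(900263/217832) = -30 + 4501315/217832 = -2033645/217832 ≈ -9.3358)
C/Y(-200) = -2033645*(-1/(200*(86 - 200)))/217832 = -2033645/(217832*((-200*(-114)))) = -2033645/217832/22800 = -2033645/217832*1/22800 = -406729/993313920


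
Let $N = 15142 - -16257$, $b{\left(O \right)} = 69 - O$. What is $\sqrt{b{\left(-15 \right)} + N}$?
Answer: $\sqrt{31483} \approx 177.43$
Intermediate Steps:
$N = 31399$ ($N = 15142 + 16257 = 31399$)
$\sqrt{b{\left(-15 \right)} + N} = \sqrt{\left(69 - -15\right) + 31399} = \sqrt{\left(69 + 15\right) + 31399} = \sqrt{84 + 31399} = \sqrt{31483}$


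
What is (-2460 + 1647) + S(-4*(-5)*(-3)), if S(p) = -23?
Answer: -836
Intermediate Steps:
(-2460 + 1647) + S(-4*(-5)*(-3)) = (-2460 + 1647) - 23 = -813 - 23 = -836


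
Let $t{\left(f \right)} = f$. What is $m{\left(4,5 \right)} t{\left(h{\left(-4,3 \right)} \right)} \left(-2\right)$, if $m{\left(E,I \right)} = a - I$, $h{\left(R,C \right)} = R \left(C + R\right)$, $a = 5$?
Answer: $0$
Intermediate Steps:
$m{\left(E,I \right)} = 5 - I$
$m{\left(4,5 \right)} t{\left(h{\left(-4,3 \right)} \right)} \left(-2\right) = \left(5 - 5\right) \left(- 4 \left(3 - 4\right)\right) \left(-2\right) = \left(5 - 5\right) \left(\left(-4\right) \left(-1\right)\right) \left(-2\right) = 0 \cdot 4 \left(-2\right) = 0 \left(-2\right) = 0$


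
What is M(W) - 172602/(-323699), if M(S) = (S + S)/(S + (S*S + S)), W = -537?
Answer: 91694672/173178965 ≈ 0.52948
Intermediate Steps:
M(S) = 2*S/(S**2 + 2*S) (M(S) = (2*S)/(S + (S**2 + S)) = (2*S)/(S + (S + S**2)) = (2*S)/(S**2 + 2*S) = 2*S/(S**2 + 2*S))
M(W) - 172602/(-323699) = 2/(2 - 537) - 172602/(-323699) = 2/(-535) - 172602*(-1/323699) = 2*(-1/535) + 172602/323699 = -2/535 + 172602/323699 = 91694672/173178965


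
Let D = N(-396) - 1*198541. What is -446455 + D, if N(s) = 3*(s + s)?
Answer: -647372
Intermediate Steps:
N(s) = 6*s (N(s) = 3*(2*s) = 6*s)
D = -200917 (D = 6*(-396) - 1*198541 = -2376 - 198541 = -200917)
-446455 + D = -446455 - 200917 = -647372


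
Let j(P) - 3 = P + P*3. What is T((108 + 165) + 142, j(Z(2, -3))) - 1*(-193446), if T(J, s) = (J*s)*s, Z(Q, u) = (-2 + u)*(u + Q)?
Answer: 412981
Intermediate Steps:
Z(Q, u) = (-2 + u)*(Q + u)
j(P) = 3 + 4*P (j(P) = 3 + (P + P*3) = 3 + (P + 3*P) = 3 + 4*P)
T(J, s) = J*s²
T((108 + 165) + 142, j(Z(2, -3))) - 1*(-193446) = ((108 + 165) + 142)*(3 + 4*((-3)² - 2*2 - 2*(-3) + 2*(-3)))² - 1*(-193446) = (273 + 142)*(3 + 4*(9 - 4 + 6 - 6))² + 193446 = 415*(3 + 4*5)² + 193446 = 415*(3 + 20)² + 193446 = 415*23² + 193446 = 415*529 + 193446 = 219535 + 193446 = 412981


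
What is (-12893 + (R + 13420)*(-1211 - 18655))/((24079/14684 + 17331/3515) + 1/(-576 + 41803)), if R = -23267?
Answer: 416233645776559225180/13981202885463 ≈ 2.9771e+7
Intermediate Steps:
(-12893 + (R + 13420)*(-1211 - 18655))/((24079/14684 + 17331/3515) + 1/(-576 + 41803)) = (-12893 + (-23267 + 13420)*(-1211 - 18655))/((24079/14684 + 17331/3515) + 1/(-576 + 41803)) = (-12893 - 9847*(-19866))/((24079*(1/14684) + 17331*(1/3515)) + 1/41227) = (-12893 + 195620502)/((24079/14684 + 17331/3515) + 1/41227) = 195607609/(339126089/51614260 + 1/41227) = 195607609/(13981202885463/2127901097020) = 195607609*(2127901097020/13981202885463) = 416233645776559225180/13981202885463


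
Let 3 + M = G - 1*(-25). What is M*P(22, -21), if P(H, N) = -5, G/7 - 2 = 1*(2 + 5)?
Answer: -425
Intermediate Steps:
G = 63 (G = 14 + 7*(1*(2 + 5)) = 14 + 7*(1*7) = 14 + 7*7 = 14 + 49 = 63)
M = 85 (M = -3 + (63 - 1*(-25)) = -3 + (63 + 25) = -3 + 88 = 85)
M*P(22, -21) = 85*(-5) = -425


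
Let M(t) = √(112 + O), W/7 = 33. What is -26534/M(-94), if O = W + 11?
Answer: -13267*√354/177 ≈ -1410.3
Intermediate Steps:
W = 231 (W = 7*33 = 231)
O = 242 (O = 231 + 11 = 242)
M(t) = √354 (M(t) = √(112 + 242) = √354)
-26534/M(-94) = -26534*√354/354 = -13267*√354/177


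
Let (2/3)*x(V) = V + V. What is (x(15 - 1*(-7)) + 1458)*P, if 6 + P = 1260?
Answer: 1911096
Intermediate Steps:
P = 1254 (P = -6 + 1260 = 1254)
x(V) = 3*V (x(V) = 3*(V + V)/2 = 3*(2*V)/2 = 3*V)
(x(15 - 1*(-7)) + 1458)*P = (3*(15 - 1*(-7)) + 1458)*1254 = (3*(15 + 7) + 1458)*1254 = (3*22 + 1458)*1254 = (66 + 1458)*1254 = 1524*1254 = 1911096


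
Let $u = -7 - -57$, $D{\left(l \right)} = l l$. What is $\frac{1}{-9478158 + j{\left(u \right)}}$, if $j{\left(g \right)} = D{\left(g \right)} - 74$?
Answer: $- \frac{1}{9475732} \approx -1.0553 \cdot 10^{-7}$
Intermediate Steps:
$D{\left(l \right)} = l^{2}$
$u = 50$ ($u = -7 + 57 = 50$)
$j{\left(g \right)} = -74 + g^{2}$ ($j{\left(g \right)} = g^{2} - 74 = -74 + g^{2}$)
$\frac{1}{-9478158 + j{\left(u \right)}} = \frac{1}{-9478158 - \left(74 - 50^{2}\right)} = \frac{1}{-9478158 + \left(-74 + 2500\right)} = \frac{1}{-9478158 + 2426} = \frac{1}{-9475732} = - \frac{1}{9475732}$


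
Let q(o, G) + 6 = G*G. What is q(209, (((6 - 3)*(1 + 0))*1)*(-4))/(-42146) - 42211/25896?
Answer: -68561479/41977416 ≈ -1.6333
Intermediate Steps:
q(o, G) = -6 + G² (q(o, G) = -6 + G*G = -6 + G²)
q(209, (((6 - 3)*(1 + 0))*1)*(-4))/(-42146) - 42211/25896 = (-6 + ((((6 - 3)*(1 + 0))*1)*(-4))²)/(-42146) - 42211/25896 = (-6 + (((3*1)*1)*(-4))²)*(-1/42146) - 42211*1/25896 = (-6 + ((3*1)*(-4))²)*(-1/42146) - 3247/1992 = (-6 + (3*(-4))²)*(-1/42146) - 3247/1992 = (-6 + (-12)²)*(-1/42146) - 3247/1992 = (-6 + 144)*(-1/42146) - 3247/1992 = 138*(-1/42146) - 3247/1992 = -69/21073 - 3247/1992 = -68561479/41977416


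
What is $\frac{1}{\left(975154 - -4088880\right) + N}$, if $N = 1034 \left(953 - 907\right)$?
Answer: $\frac{1}{5111598} \approx 1.9563 \cdot 10^{-7}$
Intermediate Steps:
$N = 47564$ ($N = 1034 \cdot 46 = 47564$)
$\frac{1}{\left(975154 - -4088880\right) + N} = \frac{1}{\left(975154 - -4088880\right) + 47564} = \frac{1}{\left(975154 + 4088880\right) + 47564} = \frac{1}{5064034 + 47564} = \frac{1}{5111598}$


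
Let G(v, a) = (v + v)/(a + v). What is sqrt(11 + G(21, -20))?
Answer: sqrt(53) ≈ 7.2801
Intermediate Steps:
G(v, a) = 2*v/(a + v) (G(v, a) = (2*v)/(a + v) = 2*v/(a + v))
sqrt(11 + G(21, -20)) = sqrt(11 + 2*21/(-20 + 21)) = sqrt(11 + 2*21/1) = sqrt(11 + 2*21*1) = sqrt(11 + 42) = sqrt(53)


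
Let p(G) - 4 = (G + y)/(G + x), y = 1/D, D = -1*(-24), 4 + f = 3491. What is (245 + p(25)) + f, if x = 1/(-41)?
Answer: 91840577/24576 ≈ 3737.0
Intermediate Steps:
f = 3487 (f = -4 + 3491 = 3487)
x = -1/41 ≈ -0.024390
D = 24
y = 1/24 ≈ 0.041667
p(G) = 4 + (1/24 + G)/(-1/41 + G) (p(G) = 4 + (G + 1/24)/(G - 1/41) = 4 + (1/24 + G)/(-1/41 + G))
(245 + p(25)) + f = (245 + 5*(-11 + 984*25)/(24*(-1 + 41*25))) + 3487 = (245 + 5*(-11 + 24600)/(24*(-1 + 1025))) + 3487 = (245 + (5/24)*24589/1024) + 3487 = (245 + (5/24)*(1/1024)*24589) + 3487 = (245 + 122945/24576) + 3487 = 6144065/24576 + 3487 = 91840577/24576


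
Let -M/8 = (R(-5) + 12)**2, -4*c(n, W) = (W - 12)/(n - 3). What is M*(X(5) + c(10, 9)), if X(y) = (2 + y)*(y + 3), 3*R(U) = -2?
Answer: -3632152/63 ≈ -57653.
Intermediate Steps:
c(n, W) = -(-12 + W)/(4*(-3 + n)) (c(n, W) = -(W - 12)/(4*(n - 3)) = -(-12 + W)/(4*(-3 + n)))
R(U) = -2/3 (R(U) = (1/3)*(-2) = -2/3)
M = -9248/9 (M = -8*(-2/3 + 12)**2 = -8*(34/3)**2 = -8*1156/9 = -9248/9 ≈ -1027.6)
X(y) = (2 + y)*(3 + y)
M*(X(5) + c(10, 9)) = -9248*((6 + 5**2 + 5*5) + (12 - 1*9)/(4*(-3 + 10)))/9 = -9248*((6 + 25 + 25) + (1/4)*(12 - 9)/7)/9 = -9248*(56 + (1/4)*(1/7)*3)/9 = -9248*(56 + 3/28)/9 = -9248/9*1571/28 = -3632152/63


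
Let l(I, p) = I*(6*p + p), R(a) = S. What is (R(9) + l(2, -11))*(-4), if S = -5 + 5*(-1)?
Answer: 656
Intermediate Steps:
S = -10 (S = -5 - 5 = -10)
R(a) = -10
l(I, p) = 7*I*p (l(I, p) = I*(7*p) = 7*I*p)
(R(9) + l(2, -11))*(-4) = (-10 + 7*2*(-11))*(-4) = (-10 - 154)*(-4) = -164*(-4) = 656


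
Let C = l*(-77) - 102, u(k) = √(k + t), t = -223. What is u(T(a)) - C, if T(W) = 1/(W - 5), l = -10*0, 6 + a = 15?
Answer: 102 + 9*I*√11/2 ≈ 102.0 + 14.925*I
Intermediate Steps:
a = 9 (a = -6 + 15 = 9)
l = 0
T(W) = 1/(-5 + W)
u(k) = √(-223 + k) (u(k) = √(k - 223) = √(-223 + k))
C = -102 (C = 0*(-77) - 102 = 0 - 102 = -102)
u(T(a)) - C = √(-223 + 1/(-5 + 9)) - 1*(-102) = √(-223 + 1/4) + 102 = √(-223 + ¼) + 102 = √(-891/4) + 102 = 9*I*√11/2 + 102 = 102 + 9*I*√11/2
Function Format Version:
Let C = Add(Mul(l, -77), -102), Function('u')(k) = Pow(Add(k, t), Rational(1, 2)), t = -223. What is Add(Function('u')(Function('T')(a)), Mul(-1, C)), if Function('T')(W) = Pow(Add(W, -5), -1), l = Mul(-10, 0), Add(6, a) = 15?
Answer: Add(102, Mul(Rational(9, 2), I, Pow(11, Rational(1, 2)))) ≈ Add(102.00, Mul(14.925, I))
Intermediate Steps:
a = 9 (a = Add(-6, 15) = 9)
l = 0
Function('T')(W) = Pow(Add(-5, W), -1)
Function('u')(k) = Pow(Add(-223, k), Rational(1, 2)) (Function('u')(k) = Pow(Add(k, -223), Rational(1, 2)) = Pow(Add(-223, k), Rational(1, 2)))
C = -102 (C = Add(Mul(0, -77), -102) = Add(0, -102) = -102)
Add(Function('u')(Function('T')(a)), Mul(-1, C)) = Add(Pow(Add(-223, Pow(Add(-5, 9), -1)), Rational(1, 2)), Mul(-1, -102)) = Add(Pow(Add(-223, Pow(4, -1)), Rational(1, 2)), 102) = Add(Pow(Add(-223, Rational(1, 4)), Rational(1, 2)), 102) = Add(Pow(Rational(-891, 4), Rational(1, 2)), 102) = Add(Mul(Rational(9, 2), I, Pow(11, Rational(1, 2))), 102) = Add(102, Mul(Rational(9, 2), I, Pow(11, Rational(1, 2))))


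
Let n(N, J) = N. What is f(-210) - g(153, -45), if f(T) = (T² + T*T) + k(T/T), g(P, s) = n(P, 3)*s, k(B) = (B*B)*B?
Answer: 95086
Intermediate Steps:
k(B) = B³ (k(B) = B²*B = B³)
g(P, s) = P*s
f(T) = 1 + 2*T² (f(T) = (T² + T*T) + (T/T)³ = (T² + T²) + 1³ = 2*T² + 1 = 1 + 2*T²)
f(-210) - g(153, -45) = (1 + 2*(-210)²) - 153*(-45) = (1 + 2*44100) - 1*(-6885) = (1 + 88200) + 6885 = 88201 + 6885 = 95086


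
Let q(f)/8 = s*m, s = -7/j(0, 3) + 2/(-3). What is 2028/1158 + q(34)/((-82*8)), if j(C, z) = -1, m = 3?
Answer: 24049/15826 ≈ 1.5196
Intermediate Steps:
s = 19/3 (s = -7/(-1) + 2/(-3) = -7*(-1) + 2*(-⅓) = 7 - ⅔ = 19/3 ≈ 6.3333)
q(f) = 152 (q(f) = 8*((19/3)*3) = 8*19 = 152)
2028/1158 + q(34)/((-82*8)) = 2028/1158 + 152/((-82*8)) = 2028*(1/1158) + 152/(-656) = 338/193 + 152*(-1/656) = 338/193 - 19/82 = 24049/15826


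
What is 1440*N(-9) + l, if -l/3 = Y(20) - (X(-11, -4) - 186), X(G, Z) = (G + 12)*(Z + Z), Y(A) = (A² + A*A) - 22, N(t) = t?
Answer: -15876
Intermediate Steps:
Y(A) = -22 + 2*A² (Y(A) = (A² + A²) - 22 = 2*A² - 22 = -22 + 2*A²)
X(G, Z) = 2*Z*(12 + G) (X(G, Z) = (12 + G)*(2*Z) = 2*Z*(12 + G))
l = -2916 (l = -3*((-22 + 2*20²) - (2*(-4)*(12 - 11) - 186)) = -3*((-22 + 2*400) - (2*(-4)*1 - 186)) = -3*((-22 + 800) - (-8 - 186)) = -3*(778 - 1*(-194)) = -3*(778 + 194) = -3*972 = -2916)
1440*N(-9) + l = 1440*(-9) - 2916 = -12960 - 2916 = -15876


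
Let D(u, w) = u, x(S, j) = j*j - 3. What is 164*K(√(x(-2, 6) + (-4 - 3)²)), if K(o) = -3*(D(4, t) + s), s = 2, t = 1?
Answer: -2952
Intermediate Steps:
x(S, j) = -3 + j² (x(S, j) = j² - 3 = -3 + j²)
K(o) = -18 (K(o) = -3*(4 + 2) = -3*6 = -18)
164*K(√(x(-2, 6) + (-4 - 3)²)) = 164*(-18) = -2952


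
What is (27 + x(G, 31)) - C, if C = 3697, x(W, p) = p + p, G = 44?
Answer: -3608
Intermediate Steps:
x(W, p) = 2*p
(27 + x(G, 31)) - C = (27 + 2*31) - 1*3697 = (27 + 62) - 3697 = 89 - 3697 = -3608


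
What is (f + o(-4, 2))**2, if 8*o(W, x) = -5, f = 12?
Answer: 8281/64 ≈ 129.39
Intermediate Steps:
o(W, x) = -5/8 (o(W, x) = (1/8)*(-5) = -5/8)
(f + o(-4, 2))**2 = (12 - 5/8)**2 = (91/8)**2 = 8281/64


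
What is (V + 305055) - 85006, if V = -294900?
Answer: -74851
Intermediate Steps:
(V + 305055) - 85006 = (-294900 + 305055) - 85006 = 10155 - 85006 = -74851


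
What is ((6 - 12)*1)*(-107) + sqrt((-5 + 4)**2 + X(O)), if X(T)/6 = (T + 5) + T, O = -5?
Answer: 642 + I*sqrt(29) ≈ 642.0 + 5.3852*I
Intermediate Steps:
X(T) = 30 + 12*T (X(T) = 6*((T + 5) + T) = 6*((5 + T) + T) = 6*(5 + 2*T) = 30 + 12*T)
((6 - 12)*1)*(-107) + sqrt((-5 + 4)**2 + X(O)) = ((6 - 12)*1)*(-107) + sqrt((-5 + 4)**2 + (30 + 12*(-5))) = -6*1*(-107) + sqrt((-1)**2 + (30 - 60)) = -6*(-107) + sqrt(1 - 30) = 642 + sqrt(-29) = 642 + I*sqrt(29)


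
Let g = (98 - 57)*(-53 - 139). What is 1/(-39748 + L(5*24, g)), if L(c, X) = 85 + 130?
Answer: -1/39533 ≈ -2.5295e-5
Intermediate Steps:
g = -7872 (g = 41*(-192) = -7872)
L(c, X) = 215
1/(-39748 + L(5*24, g)) = 1/(-39748 + 215) = 1/(-39533) = -1/39533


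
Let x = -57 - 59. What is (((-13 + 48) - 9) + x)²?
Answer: 8100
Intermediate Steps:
x = -116
(((-13 + 48) - 9) + x)² = (((-13 + 48) - 9) - 116)² = ((35 - 9) - 116)² = (26 - 116)² = (-90)² = 8100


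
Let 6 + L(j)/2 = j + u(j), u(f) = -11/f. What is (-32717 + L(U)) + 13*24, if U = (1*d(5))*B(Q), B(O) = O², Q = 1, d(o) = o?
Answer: -162057/5 ≈ -32411.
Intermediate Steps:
U = 5 (U = (1*5)*1² = 5*1 = 5)
L(j) = -12 - 22/j + 2*j (L(j) = -12 + 2*(j - 11/j) = -12 + (-22/j + 2*j) = -12 - 22/j + 2*j)
(-32717 + L(U)) + 13*24 = (-32717 + (-12 - 22/5 + 2*5)) + 13*24 = (-32717 + (-12 - 22*⅕ + 10)) + 312 = (-32717 + (-12 - 22/5 + 10)) + 312 = (-32717 - 32/5) + 312 = -163617/5 + 312 = -162057/5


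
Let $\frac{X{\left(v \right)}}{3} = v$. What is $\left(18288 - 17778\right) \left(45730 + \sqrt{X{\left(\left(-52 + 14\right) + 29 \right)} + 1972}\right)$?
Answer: $23322300 + 510 \sqrt{1945} \approx 2.3345 \cdot 10^{7}$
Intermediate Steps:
$X{\left(v \right)} = 3 v$
$\left(18288 - 17778\right) \left(45730 + \sqrt{X{\left(\left(-52 + 14\right) + 29 \right)} + 1972}\right) = \left(18288 - 17778\right) \left(45730 + \sqrt{3 \left(\left(-52 + 14\right) + 29\right) + 1972}\right) = 510 \left(45730 + \sqrt{3 \left(-38 + 29\right) + 1972}\right) = 510 \left(45730 + \sqrt{3 \left(-9\right) + 1972}\right) = 510 \left(45730 + \sqrt{-27 + 1972}\right) = 510 \left(45730 + \sqrt{1945}\right) = 23322300 + 510 \sqrt{1945}$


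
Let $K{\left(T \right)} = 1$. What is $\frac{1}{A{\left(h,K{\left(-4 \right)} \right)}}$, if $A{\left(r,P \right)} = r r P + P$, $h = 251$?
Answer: $\frac{1}{63002} \approx 1.5873 \cdot 10^{-5}$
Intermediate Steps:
$A{\left(r,P \right)} = P + P r^{2}$ ($A{\left(r,P \right)} = r^{2} P + P = P r^{2} + P = P + P r^{2}$)
$\frac{1}{A{\left(h,K{\left(-4 \right)} \right)}} = \frac{1}{1 \left(1 + 251^{2}\right)} = \frac{1}{1 \left(1 + 63001\right)} = \frac{1}{1 \cdot 63002} = \frac{1}{63002}$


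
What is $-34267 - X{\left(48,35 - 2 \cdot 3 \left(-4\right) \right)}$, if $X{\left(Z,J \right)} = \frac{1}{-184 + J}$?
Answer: $- \frac{4283374}{125} \approx -34267.0$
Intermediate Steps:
$-34267 - X{\left(48,35 - 2 \cdot 3 \left(-4\right) \right)} = -34267 - \frac{1}{-184 + \left(35 - 2 \cdot 3 \left(-4\right)\right)} = -34267 - \frac{1}{-184 + \left(35 - 6 \left(-4\right)\right)} = -34267 - \frac{1}{-184 + \left(35 - -24\right)} = -34267 - \frac{1}{-184 + \left(35 + 24\right)} = -34267 - \frac{1}{-184 + 59} = -34267 - \frac{1}{-125} = -34267 - - \frac{1}{125} = -34267 + \frac{1}{125} = - \frac{4283374}{125}$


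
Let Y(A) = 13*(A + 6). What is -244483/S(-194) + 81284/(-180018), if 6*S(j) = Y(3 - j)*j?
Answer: 55613349955/23040773847 ≈ 2.4137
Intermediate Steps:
Y(A) = 78 + 13*A (Y(A) = 13*(6 + A) = 78 + 13*A)
S(j) = j*(117 - 13*j)/6 (S(j) = ((78 + 13*(3 - j))*j)/6 = ((78 + (39 - 13*j))*j)/6 = ((117 - 13*j)*j)/6 = (j*(117 - 13*j))/6 = j*(117 - 13*j)/6)
-244483/S(-194) + 81284/(-180018) = -244483*(-3/(1261*(9 - 1*(-194)))) + 81284/(-180018) = -244483*(-3/(1261*(9 + 194))) + 81284*(-1/180018) = -244483/((13/6)*(-194)*203) - 40642/90009 = -244483/(-255983/3) - 40642/90009 = -244483*(-3/255983) - 40642/90009 = 733449/255983 - 40642/90009 = 55613349955/23040773847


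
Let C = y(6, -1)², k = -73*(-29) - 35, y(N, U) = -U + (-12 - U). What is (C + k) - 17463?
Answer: -15281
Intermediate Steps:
y(N, U) = -12 - 2*U
k = 2082 (k = 2117 - 35 = 2082)
C = 100 (C = (-12 - 2*(-1))² = (-12 + 2)² = (-10)² = 100)
(C + k) - 17463 = (100 + 2082) - 17463 = 2182 - 17463 = -15281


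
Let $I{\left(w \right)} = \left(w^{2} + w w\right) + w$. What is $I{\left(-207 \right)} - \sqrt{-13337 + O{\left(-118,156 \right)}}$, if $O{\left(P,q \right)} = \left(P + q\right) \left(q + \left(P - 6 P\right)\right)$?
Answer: $85491 - \sqrt{15011} \approx 85369.0$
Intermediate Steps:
$I{\left(w \right)} = w + 2 w^{2}$ ($I{\left(w \right)} = \left(w^{2} + w^{2}\right) + w = 2 w^{2} + w = w + 2 w^{2}$)
$O{\left(P,q \right)} = \left(P + q\right) \left(q - 5 P\right)$
$I{\left(-207 \right)} - \sqrt{-13337 + O{\left(-118,156 \right)}} = - 207 \left(1 + 2 \left(-207\right)\right) - \sqrt{-13337 - \left(-73632 - 24336 + 69620\right)} = - 207 \left(1 - 414\right) - \sqrt{-13337 + \left(24336 - 69620 + 73632\right)} = \left(-207\right) \left(-413\right) - \sqrt{-13337 + \left(24336 - 69620 + 73632\right)} = 85491 - \sqrt{-13337 + 28348} = 85491 - \sqrt{15011}$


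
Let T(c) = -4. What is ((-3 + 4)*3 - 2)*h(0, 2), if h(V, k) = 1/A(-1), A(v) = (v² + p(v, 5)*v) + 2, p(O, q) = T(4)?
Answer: ⅐ ≈ 0.14286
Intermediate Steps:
p(O, q) = -4
A(v) = 2 + v² - 4*v (A(v) = (v² - 4*v) + 2 = 2 + v² - 4*v)
h(V, k) = ⅐ (h(V, k) = 1/(2 + (-1)² - 4*(-1)) = 1/(2 + 1 + 4) = 1/7 = ⅐)
((-3 + 4)*3 - 2)*h(0, 2) = ((-3 + 4)*3 - 2)*(⅐) = (1*3 - 2)*(⅐) = (3 - 2)*(⅐) = 1*(⅐) = ⅐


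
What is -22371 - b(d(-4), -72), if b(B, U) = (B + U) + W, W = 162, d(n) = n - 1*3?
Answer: -22454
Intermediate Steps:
d(n) = -3 + n (d(n) = n - 3 = -3 + n)
b(B, U) = 162 + B + U (b(B, U) = (B + U) + 162 = 162 + B + U)
-22371 - b(d(-4), -72) = -22371 - (162 + (-3 - 4) - 72) = -22371 - (162 - 7 - 72) = -22371 - 1*83 = -22371 - 83 = -22454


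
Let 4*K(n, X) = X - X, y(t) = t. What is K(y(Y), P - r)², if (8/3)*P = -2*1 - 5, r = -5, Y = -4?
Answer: 0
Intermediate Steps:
P = -21/8 (P = 3*(-2*1 - 5)/8 = 3*(-2 - 5)/8 = (3/8)*(-7) = -21/8 ≈ -2.6250)
K(n, X) = 0 (K(n, X) = (X - X)/4 = (¼)*0 = 0)
K(y(Y), P - r)² = 0² = 0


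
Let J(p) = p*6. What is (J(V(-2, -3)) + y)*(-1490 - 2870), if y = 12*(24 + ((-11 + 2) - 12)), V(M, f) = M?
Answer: -104640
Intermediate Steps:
y = 36 (y = 12*(24 + (-9 - 12)) = 12*(24 - 21) = 12*3 = 36)
J(p) = 6*p
(J(V(-2, -3)) + y)*(-1490 - 2870) = (6*(-2) + 36)*(-1490 - 2870) = (-12 + 36)*(-4360) = 24*(-4360) = -104640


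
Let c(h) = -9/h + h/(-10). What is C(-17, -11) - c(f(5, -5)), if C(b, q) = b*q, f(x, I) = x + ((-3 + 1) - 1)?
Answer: 1917/10 ≈ 191.70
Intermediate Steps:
f(x, I) = -3 + x (f(x, I) = x + (-2 - 1) = x - 3 = -3 + x)
c(h) = -9/h - h/10 (c(h) = -9/h + h*(-⅒) = -9/h - h/10)
C(-17, -11) - c(f(5, -5)) = -17*(-11) - (-9/(-3 + 5) - (-3 + 5)/10) = 187 - (-9/2 - ⅒*2) = 187 - (-9*½ - ⅕) = 187 - (-9/2 - ⅕) = 187 - 1*(-47/10) = 187 + 47/10 = 1917/10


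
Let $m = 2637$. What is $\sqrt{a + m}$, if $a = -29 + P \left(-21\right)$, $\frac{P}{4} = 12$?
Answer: $40$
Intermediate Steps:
$P = 48$ ($P = 4 \cdot 12 = 48$)
$a = -1037$ ($a = -29 + 48 \left(-21\right) = -29 - 1008 = -1037$)
$\sqrt{a + m} = \sqrt{-1037 + 2637} = \sqrt{1600} = 40$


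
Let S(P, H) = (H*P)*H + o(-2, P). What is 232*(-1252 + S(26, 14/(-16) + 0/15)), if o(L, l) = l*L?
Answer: -1191639/4 ≈ -2.9791e+5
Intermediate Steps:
o(L, l) = L*l
S(P, H) = -2*P + P*H² (S(P, H) = (H*P)*H - 2*P = P*H² - 2*P = -2*P + P*H²)
232*(-1252 + S(26, 14/(-16) + 0/15)) = 232*(-1252 + 26*(-2 + (14/(-16) + 0/15)²)) = 232*(-1252 + 26*(-2 + (14*(-1/16) + 0*(1/15))²)) = 232*(-1252 + 26*(-2 + (-7/8 + 0)²)) = 232*(-1252 + 26*(-2 + (-7/8)²)) = 232*(-1252 + 26*(-2 + 49/64)) = 232*(-1252 + 26*(-79/64)) = 232*(-1252 - 1027/32) = 232*(-41091/32) = -1191639/4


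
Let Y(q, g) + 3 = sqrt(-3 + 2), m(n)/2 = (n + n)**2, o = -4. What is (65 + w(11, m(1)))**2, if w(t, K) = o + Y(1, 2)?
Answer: (58 + I)**2 ≈ 3363.0 + 116.0*I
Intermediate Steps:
m(n) = 8*n**2 (m(n) = 2*(n + n)**2 = 2*(2*n)**2 = 2*(4*n**2) = 8*n**2)
Y(q, g) = -3 + I (Y(q, g) = -3 + sqrt(-3 + 2) = -3 + sqrt(-1) = -3 + I)
w(t, K) = -7 + I (w(t, K) = -4 + (-3 + I) = -7 + I)
(65 + w(11, m(1)))**2 = (65 + (-7 + I))**2 = (58 + I)**2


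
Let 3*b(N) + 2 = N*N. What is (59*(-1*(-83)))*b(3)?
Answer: 34279/3 ≈ 11426.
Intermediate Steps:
b(N) = -2/3 + N**2/3 (b(N) = -2/3 + (N*N)/3 = -2/3 + N**2/3)
(59*(-1*(-83)))*b(3) = (59*(-1*(-83)))*(-2/3 + (1/3)*3**2) = (59*83)*(-2/3 + (1/3)*9) = 4897*(-2/3 + 3) = 4897*(7/3) = 34279/3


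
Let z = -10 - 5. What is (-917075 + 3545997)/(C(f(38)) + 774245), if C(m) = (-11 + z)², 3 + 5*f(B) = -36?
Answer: 2628922/774921 ≈ 3.3925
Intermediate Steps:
z = -15
f(B) = -39/5 (f(B) = -⅗ + (⅕)*(-36) = -⅗ - 36/5 = -39/5)
C(m) = 676 (C(m) = (-11 - 15)² = (-26)² = 676)
(-917075 + 3545997)/(C(f(38)) + 774245) = (-917075 + 3545997)/(676 + 774245) = 2628922/774921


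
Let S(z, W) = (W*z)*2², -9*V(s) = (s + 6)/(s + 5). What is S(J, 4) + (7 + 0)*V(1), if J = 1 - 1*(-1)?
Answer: 1679/54 ≈ 31.093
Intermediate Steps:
J = 2 (J = 1 + 1 = 2)
V(s) = -(6 + s)/(9*(5 + s)) (V(s) = -(s + 6)/(9*(s + 5)) = -(6 + s)/(9*(5 + s)))
S(z, W) = 4*W*z (S(z, W) = (W*z)*4 = 4*W*z)
S(J, 4) + (7 + 0)*V(1) = 4*4*2 + (7 + 0)*((-6 - 1*1)/(9*(5 + 1))) = 32 + 7*((⅑)*(-6 - 1)/6) = 32 + 7*((⅑)*(⅙)*(-7)) = 32 + 7*(-7/54) = 32 - 49/54 = 1679/54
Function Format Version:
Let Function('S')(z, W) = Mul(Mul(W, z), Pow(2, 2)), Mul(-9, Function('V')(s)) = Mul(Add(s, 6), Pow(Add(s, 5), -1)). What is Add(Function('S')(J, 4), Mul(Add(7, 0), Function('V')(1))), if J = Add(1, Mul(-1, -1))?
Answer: Rational(1679, 54) ≈ 31.093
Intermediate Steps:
J = 2 (J = Add(1, 1) = 2)
Function('V')(s) = Mul(Rational(-1, 9), Pow(Add(5, s), -1), Add(6, s)) (Function('V')(s) = Mul(Rational(-1, 9), Mul(Add(s, 6), Pow(Add(s, 5), -1))) = Mul(Rational(-1, 9), Mul(Add(6, s), Pow(Add(5, s), -1))) = Mul(Rational(-1, 9), Mul(Pow(Add(5, s), -1), Add(6, s))) = Mul(Rational(-1, 9), Pow(Add(5, s), -1), Add(6, s)))
Function('S')(z, W) = Mul(4, W, z) (Function('S')(z, W) = Mul(Mul(W, z), 4) = Mul(4, W, z))
Add(Function('S')(J, 4), Mul(Add(7, 0), Function('V')(1))) = Add(Mul(4, 4, 2), Mul(Add(7, 0), Mul(Rational(1, 9), Pow(Add(5, 1), -1), Add(-6, Mul(-1, 1))))) = Add(32, Mul(7, Mul(Rational(1, 9), Pow(6, -1), Add(-6, -1)))) = Add(32, Mul(7, Mul(Rational(1, 9), Rational(1, 6), -7))) = Add(32, Mul(7, Rational(-7, 54))) = Add(32, Rational(-49, 54)) = Rational(1679, 54)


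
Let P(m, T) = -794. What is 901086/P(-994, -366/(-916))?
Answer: -450543/397 ≈ -1134.9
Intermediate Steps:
901086/P(-994, -366/(-916)) = 901086/(-794) = 901086*(-1/794) = -450543/397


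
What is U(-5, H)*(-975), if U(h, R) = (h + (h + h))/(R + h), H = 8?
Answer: 4875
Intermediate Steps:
U(h, R) = 3*h/(R + h) (U(h, R) = (h + 2*h)/(R + h) = (3*h)/(R + h) = 3*h/(R + h))
U(-5, H)*(-975) = (3*(-5)/(8 - 5))*(-975) = (3*(-5)/3)*(-975) = (3*(-5)*(⅓))*(-975) = -5*(-975) = 4875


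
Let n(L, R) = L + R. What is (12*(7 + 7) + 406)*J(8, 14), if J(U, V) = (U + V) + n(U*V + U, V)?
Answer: 89544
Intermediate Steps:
J(U, V) = 2*U + 2*V + U*V (J(U, V) = (U + V) + ((U*V + U) + V) = (U + V) + ((U + U*V) + V) = (U + V) + (U + V + U*V) = 2*U + 2*V + U*V)
(12*(7 + 7) + 406)*J(8, 14) = (12*(7 + 7) + 406)*(8 + 2*14 + 8*(1 + 14)) = (12*14 + 406)*(8 + 28 + 8*15) = (168 + 406)*(8 + 28 + 120) = 574*156 = 89544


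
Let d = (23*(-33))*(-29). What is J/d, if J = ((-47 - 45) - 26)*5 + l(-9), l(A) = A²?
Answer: -509/22011 ≈ -0.023125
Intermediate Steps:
d = 22011 (d = -759*(-29) = 22011)
J = -509 (J = ((-47 - 45) - 26)*5 + (-9)² = (-92 - 26)*5 + 81 = -118*5 + 81 = -590 + 81 = -509)
J/d = -509/22011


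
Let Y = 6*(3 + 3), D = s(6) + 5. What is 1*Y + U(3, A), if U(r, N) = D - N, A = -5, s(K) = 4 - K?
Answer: 44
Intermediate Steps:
D = 3 (D = (4 - 1*6) + 5 = (4 - 6) + 5 = -2 + 5 = 3)
Y = 36 (Y = 6*6 = 36)
U(r, N) = 3 - N
1*Y + U(3, A) = 1*36 + (3 - 1*(-5)) = 36 + (3 + 5) = 36 + 8 = 44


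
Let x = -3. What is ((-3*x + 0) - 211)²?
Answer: 40804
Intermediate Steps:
((-3*x + 0) - 211)² = ((-3*(-3) + 0) - 211)² = ((9 + 0) - 211)² = (9 - 211)² = (-202)² = 40804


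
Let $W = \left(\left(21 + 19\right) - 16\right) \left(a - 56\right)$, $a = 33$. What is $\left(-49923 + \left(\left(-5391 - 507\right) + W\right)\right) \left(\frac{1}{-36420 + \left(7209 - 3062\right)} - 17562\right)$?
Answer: $\frac{31951000265271}{32273} \approx 9.9002 \cdot 10^{8}$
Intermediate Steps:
$W = -552$ ($W = \left(\left(21 + 19\right) - 16\right) \left(33 - 56\right) = \left(40 - 16\right) \left(-23\right) = 24 \left(-23\right) = -552$)
$\left(-49923 + \left(\left(-5391 - 507\right) + W\right)\right) \left(\frac{1}{-36420 + \left(7209 - 3062\right)} - 17562\right) = \left(-49923 - 6450\right) \left(\frac{1}{-36420 + \left(7209 - 3062\right)} - 17562\right) = \left(-49923 - 6450\right) \left(\frac{1}{-36420 + 4147} - 17562\right) = \left(-49923 - 6450\right) \left(\frac{1}{-32273} - 17562\right) = - 56373 \left(- \frac{1}{32273} - 17562\right) = \left(-56373\right) \left(- \frac{566778427}{32273}\right) = \frac{31951000265271}{32273}$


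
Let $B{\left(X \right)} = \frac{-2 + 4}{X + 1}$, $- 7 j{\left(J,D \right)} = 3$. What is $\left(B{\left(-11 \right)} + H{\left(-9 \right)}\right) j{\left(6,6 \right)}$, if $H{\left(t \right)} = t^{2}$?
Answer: $- \frac{1212}{35} \approx -34.629$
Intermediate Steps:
$j{\left(J,D \right)} = - \frac{3}{7}$ ($j{\left(J,D \right)} = \left(- \frac{1}{7}\right) 3 = - \frac{3}{7}$)
$B{\left(X \right)} = \frac{2}{1 + X}$
$\left(B{\left(-11 \right)} + H{\left(-9 \right)}\right) j{\left(6,6 \right)} = \left(\frac{2}{1 - 11} + \left(-9\right)^{2}\right) \left(- \frac{3}{7}\right) = \left(\frac{2}{-10} + 81\right) \left(- \frac{3}{7}\right) = \left(2 \left(- \frac{1}{10}\right) + 81\right) \left(- \frac{3}{7}\right) = \left(- \frac{1}{5} + 81\right) \left(- \frac{3}{7}\right) = \frac{404}{5} \left(- \frac{3}{7}\right) = - \frac{1212}{35}$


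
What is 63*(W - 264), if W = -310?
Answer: -36162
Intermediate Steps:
63*(W - 264) = 63*(-310 - 264) = 63*(-574) = -36162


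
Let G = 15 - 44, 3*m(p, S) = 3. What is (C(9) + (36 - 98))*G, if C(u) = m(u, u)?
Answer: 1769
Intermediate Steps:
m(p, S) = 1 (m(p, S) = (⅓)*3 = 1)
G = -29
C(u) = 1
(C(9) + (36 - 98))*G = (1 + (36 - 98))*(-29) = (1 - 62)*(-29) = -61*(-29) = 1769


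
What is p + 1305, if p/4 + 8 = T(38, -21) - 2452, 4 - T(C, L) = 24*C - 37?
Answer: -12019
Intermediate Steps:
T(C, L) = 41 - 24*C (T(C, L) = 4 - (24*C - 37) = 4 - (-37 + 24*C) = 4 + (37 - 24*C) = 41 - 24*C)
p = -13324 (p = -32 + 4*((41 - 24*38) - 2452) = -32 + 4*((41 - 912) - 2452) = -32 + 4*(-871 - 2452) = -32 + 4*(-3323) = -32 - 13292 = -13324)
p + 1305 = -13324 + 1305 = -12019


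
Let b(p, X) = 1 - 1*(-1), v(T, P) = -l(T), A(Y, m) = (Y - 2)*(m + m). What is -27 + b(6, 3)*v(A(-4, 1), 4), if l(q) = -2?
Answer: -23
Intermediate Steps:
A(Y, m) = 2*m*(-2 + Y) (A(Y, m) = (-2 + Y)*(2*m) = 2*m*(-2 + Y))
v(T, P) = 2 (v(T, P) = -1*(-2) = 2)
b(p, X) = 2 (b(p, X) = 1 + 1 = 2)
-27 + b(6, 3)*v(A(-4, 1), 4) = -27 + 2*2 = -27 + 4 = -23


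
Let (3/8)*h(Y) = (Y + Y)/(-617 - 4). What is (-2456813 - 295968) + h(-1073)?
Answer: -5128413835/1863 ≈ -2.7528e+6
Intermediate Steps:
h(Y) = -16*Y/1863 (h(Y) = 8*((Y + Y)/(-617 - 4))/3 = 8*((2*Y)/(-621))/3 = 8*((2*Y)*(-1/621))/3 = 8*(-2*Y/621)/3 = -16*Y/1863)
(-2456813 - 295968) + h(-1073) = (-2456813 - 295968) - 16/1863*(-1073) = -2752781 + 17168/1863 = -5128413835/1863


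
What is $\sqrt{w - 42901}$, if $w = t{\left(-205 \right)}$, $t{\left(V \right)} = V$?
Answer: $i \sqrt{43106} \approx 207.62 i$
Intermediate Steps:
$w = -205$
$\sqrt{w - 42901} = \sqrt{-205 - 42901} = \sqrt{-43106} = i \sqrt{43106}$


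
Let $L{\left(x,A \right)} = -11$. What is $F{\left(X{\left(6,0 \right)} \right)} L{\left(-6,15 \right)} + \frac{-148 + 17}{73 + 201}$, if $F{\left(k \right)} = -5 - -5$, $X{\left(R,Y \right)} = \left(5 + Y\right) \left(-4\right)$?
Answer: $- \frac{131}{274} \approx -0.4781$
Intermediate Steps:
$X{\left(R,Y \right)} = -20 - 4 Y$
$F{\left(k \right)} = 0$ ($F{\left(k \right)} = -5 + 5 = 0$)
$F{\left(X{\left(6,0 \right)} \right)} L{\left(-6,15 \right)} + \frac{-148 + 17}{73 + 201} = 0 \left(-11\right) + \frac{-148 + 17}{73 + 201} = 0 - \frac{131}{274} = - \frac{131}{274}$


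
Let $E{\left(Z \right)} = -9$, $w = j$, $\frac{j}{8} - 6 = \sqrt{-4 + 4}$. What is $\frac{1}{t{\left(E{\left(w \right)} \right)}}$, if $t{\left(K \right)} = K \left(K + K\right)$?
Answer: $\frac{1}{162} \approx 0.0061728$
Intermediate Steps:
$j = 48$ ($j = 48 + 8 \sqrt{-4 + 4} = 48 + 8 \sqrt{0} = 48 + 8 \cdot 0 = 48 + 0 = 48$)
$w = 48$
$t{\left(K \right)} = 2 K^{2}$ ($t{\left(K \right)} = K 2 K = 2 K^{2}$)
$\frac{1}{t{\left(E{\left(w \right)} \right)}} = \frac{1}{2 \left(-9\right)^{2}} = \frac{1}{2 \cdot 81} = \frac{1}{162}$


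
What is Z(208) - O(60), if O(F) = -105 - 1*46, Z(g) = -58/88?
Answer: 6615/44 ≈ 150.34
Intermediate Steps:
Z(g) = -29/44 (Z(g) = -58*1/88 = -29/44)
O(F) = -151 (O(F) = -105 - 46 = -151)
Z(208) - O(60) = -29/44 - 1*(-151) = -29/44 + 151 = 6615/44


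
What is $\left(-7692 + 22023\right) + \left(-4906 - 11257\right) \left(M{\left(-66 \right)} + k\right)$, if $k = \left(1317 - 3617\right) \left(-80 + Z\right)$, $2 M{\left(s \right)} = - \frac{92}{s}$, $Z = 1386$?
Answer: $\frac{1602163941374}{33} \approx 4.855 \cdot 10^{10}$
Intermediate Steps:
$M{\left(s \right)} = - \frac{46}{s}$ ($M{\left(s \right)} = \frac{\left(-92\right) \frac{1}{s}}{2} = - \frac{46}{s}$)
$k = -3003800$ ($k = \left(1317 - 3617\right) \left(-80 + 1386\right) = \left(-2300\right) 1306 = -3003800$)
$\left(-7692 + 22023\right) + \left(-4906 - 11257\right) \left(M{\left(-66 \right)} + k\right) = \left(-7692 + 22023\right) + \left(-4906 - 11257\right) \left(- \frac{46}{-66} - 3003800\right) = 14331 - 16163 \left(\left(-46\right) \left(- \frac{1}{66}\right) - 3003800\right) = 14331 - 16163 \left(\frac{23}{33} - 3003800\right) = 14331 - - \frac{1602163468451}{33} = 14331 + \frac{1602163468451}{33} = \frac{1602163941374}{33}$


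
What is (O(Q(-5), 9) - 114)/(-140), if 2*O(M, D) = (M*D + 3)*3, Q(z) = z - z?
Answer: 219/280 ≈ 0.78214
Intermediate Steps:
Q(z) = 0
O(M, D) = 9/2 + 3*D*M/2 (O(M, D) = ((M*D + 3)*3)/2 = ((D*M + 3)*3)/2 = ((3 + D*M)*3)/2 = (9 + 3*D*M)/2 = 9/2 + 3*D*M/2)
(O(Q(-5), 9) - 114)/(-140) = ((9/2 + (3/2)*9*0) - 114)/(-140) = ((9/2 + 0) - 114)*(-1/140) = (9/2 - 114)*(-1/140) = -219/2*(-1/140) = 219/280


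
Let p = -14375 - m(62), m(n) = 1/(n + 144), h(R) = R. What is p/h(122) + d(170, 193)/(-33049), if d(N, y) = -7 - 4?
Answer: -97866107847/830587468 ≈ -117.83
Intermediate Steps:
m(n) = 1/(144 + n)
d(N, y) = -11
p = -2961251/206 (p = -14375 - 1/(144 + 62) = -14375 - 1/206 = -2961251/206 ≈ -14375.)
p/h(122) + d(170, 193)/(-33049) = -2961251/206/122 - 11/(-33049) = -2961251/206*1/122 - 11*(-1/33049) = -2961251/25132 + 11/33049 = -97866107847/830587468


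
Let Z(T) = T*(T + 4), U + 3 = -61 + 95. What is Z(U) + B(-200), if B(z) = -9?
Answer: 1076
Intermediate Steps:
U = 31 (U = -3 + (-61 + 95) = -3 + 34 = 31)
Z(T) = T*(4 + T)
Z(U) + B(-200) = 31*(4 + 31) - 9 = 31*35 - 9 = 1085 - 9 = 1076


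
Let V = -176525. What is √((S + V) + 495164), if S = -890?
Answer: √317749 ≈ 563.69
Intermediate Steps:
√((S + V) + 495164) = √((-890 - 176525) + 495164) = √(-177415 + 495164) = √317749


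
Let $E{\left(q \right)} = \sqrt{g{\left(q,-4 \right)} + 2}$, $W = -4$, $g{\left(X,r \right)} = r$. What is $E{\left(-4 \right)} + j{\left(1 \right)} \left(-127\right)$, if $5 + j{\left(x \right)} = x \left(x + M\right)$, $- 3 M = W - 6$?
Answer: $\frac{254}{3} + i \sqrt{2} \approx 84.667 + 1.4142 i$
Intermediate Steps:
$M = \frac{10}{3}$ ($M = - \frac{-4 - 6}{3} = \left(- \frac{1}{3}\right) \left(-10\right) = \frac{10}{3} \approx 3.3333$)
$E{\left(q \right)} = i \sqrt{2}$ ($E{\left(q \right)} = \sqrt{-4 + 2} = \sqrt{-2} = i \sqrt{2}$)
$j{\left(x \right)} = -5 + x \left(\frac{10}{3} + x\right)$ ($j{\left(x \right)} = -5 + x \left(x + \frac{10}{3}\right) = -5 + x \left(\frac{10}{3} + x\right)$)
$E{\left(-4 \right)} + j{\left(1 \right)} \left(-127\right) = i \sqrt{2} + \left(-5 + 1^{2} + \frac{10}{3} \cdot 1\right) \left(-127\right) = i \sqrt{2} + \left(-5 + 1 + \frac{10}{3}\right) \left(-127\right) = i \sqrt{2} - - \frac{254}{3} = i \sqrt{2} + \frac{254}{3} = \frac{254}{3} + i \sqrt{2}$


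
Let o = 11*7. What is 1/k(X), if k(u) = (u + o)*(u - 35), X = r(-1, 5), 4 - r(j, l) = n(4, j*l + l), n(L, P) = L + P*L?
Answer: -1/2695 ≈ -0.00037106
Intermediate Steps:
n(L, P) = L + L*P
o = 77
r(j, l) = -4*l - 4*j*l (r(j, l) = 4 - 4*(1 + (j*l + l)) = 4 - 4*(1 + (l + j*l)) = 4 - 4*(1 + l + j*l) = 4 - (4 + 4*l + 4*j*l) = 4 + (-4 - 4*l - 4*j*l) = -4*l - 4*j*l)
X = 0 (X = -4*5*(1 - 1) = -4*5*0 = 0)
k(u) = (-35 + u)*(77 + u) (k(u) = (u + 77)*(u - 35) = (77 + u)*(-35 + u) = (-35 + u)*(77 + u))
1/k(X) = 1/(-2695 + 0² + 42*0) = 1/(-2695 + 0 + 0) = 1/(-2695) = -1/2695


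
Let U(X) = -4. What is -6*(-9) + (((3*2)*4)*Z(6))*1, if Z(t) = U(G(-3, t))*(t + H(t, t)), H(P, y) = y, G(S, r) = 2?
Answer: -1098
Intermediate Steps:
Z(t) = -8*t (Z(t) = -4*(t + t) = -8*t)
-6*(-9) + (((3*2)*4)*Z(6))*1 = -6*(-9) + (((3*2)*4)*(-8*6))*1 = 54 + ((6*4)*(-48))*1 = 54 + (24*(-48))*1 = 54 - 1152*1 = 54 - 1152 = -1098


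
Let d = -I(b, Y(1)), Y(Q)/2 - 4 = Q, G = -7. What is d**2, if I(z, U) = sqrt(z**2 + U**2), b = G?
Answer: 149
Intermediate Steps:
b = -7
Y(Q) = 8 + 2*Q
I(z, U) = sqrt(U**2 + z**2)
d = -sqrt(149) (d = -sqrt((8 + 2*1)**2 + (-7)**2) = -sqrt((8 + 2)**2 + 49) = -sqrt(10**2 + 49) = -sqrt(100 + 49) = -sqrt(149) ≈ -12.207)
d**2 = (-sqrt(149))**2 = 149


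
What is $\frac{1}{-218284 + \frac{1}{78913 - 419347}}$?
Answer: $- \frac{340434}{74311295257} \approx -4.5812 \cdot 10^{-6}$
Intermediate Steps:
$\frac{1}{-218284 + \frac{1}{78913 - 419347}} = \frac{1}{-218284 + \frac{1}{-340434}} = \frac{1}{-218284 - \frac{1}{340434}} = \frac{1}{- \frac{74311295257}{340434}} = - \frac{340434}{74311295257}$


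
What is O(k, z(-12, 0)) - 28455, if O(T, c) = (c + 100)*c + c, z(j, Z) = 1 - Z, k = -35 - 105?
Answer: -28353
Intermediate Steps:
k = -140
O(T, c) = c + c*(100 + c) (O(T, c) = (100 + c)*c + c = c*(100 + c) + c = c + c*(100 + c))
O(k, z(-12, 0)) - 28455 = (1 - 1*0)*(101 + (1 - 1*0)) - 28455 = (1 + 0)*(101 + (1 + 0)) - 28455 = 1*(101 + 1) - 28455 = 1*102 - 28455 = 102 - 28455 = -28353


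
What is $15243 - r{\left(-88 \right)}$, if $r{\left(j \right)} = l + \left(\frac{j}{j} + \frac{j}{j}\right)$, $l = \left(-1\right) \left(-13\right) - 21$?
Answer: $15249$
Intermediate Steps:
$l = -8$ ($l = 13 - 21 = -8$)
$r{\left(j \right)} = -6$ ($r{\left(j \right)} = -8 + \left(\frac{j}{j} + \frac{j}{j}\right) = -8 + \left(1 + 1\right) = -8 + 2 = -6$)
$15243 - r{\left(-88 \right)} = 15243 - -6 = 15243 + 6 = 15249$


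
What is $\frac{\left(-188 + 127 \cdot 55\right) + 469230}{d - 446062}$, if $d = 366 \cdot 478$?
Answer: $- \frac{476027}{271114} \approx -1.7558$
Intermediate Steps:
$d = 174948$
$\frac{\left(-188 + 127 \cdot 55\right) + 469230}{d - 446062} = \frac{\left(-188 + 127 \cdot 55\right) + 469230}{174948 - 446062} = \frac{\left(-188 + 6985\right) + 469230}{-271114} = \left(6797 + 469230\right) \left(- \frac{1}{271114}\right) = 476027 \left(- \frac{1}{271114}\right) = - \frac{476027}{271114}$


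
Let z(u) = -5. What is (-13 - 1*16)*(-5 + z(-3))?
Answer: 290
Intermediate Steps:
(-13 - 1*16)*(-5 + z(-3)) = (-13 - 1*16)*(-5 - 5) = (-13 - 16)*(-10) = -29*(-10) = 290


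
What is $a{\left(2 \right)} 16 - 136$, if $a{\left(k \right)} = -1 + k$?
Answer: $-120$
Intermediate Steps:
$a{\left(2 \right)} 16 - 136 = \left(-1 + 2\right) 16 - 136 = 1 \cdot 16 - 136 = 16 - 136 = -120$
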